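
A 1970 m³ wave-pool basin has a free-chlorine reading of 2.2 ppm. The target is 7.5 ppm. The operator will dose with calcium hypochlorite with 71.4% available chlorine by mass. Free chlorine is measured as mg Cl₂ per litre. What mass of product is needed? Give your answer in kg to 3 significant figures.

14.6 kg

Volume: 1970 m³ = 1,970,000 L.
Chlorine deficit: 7.5 − 2.2 = 5.3 ppm = 5.3 mg/L as Cl₂.
Cl₂ equivalent needed: 5.3 mg/L × 1,970,000 L = 10,440,000 mg = 10,440 g.
Product at 71.4% available chlorine: 10,440 / 0.714 = 14,620 g.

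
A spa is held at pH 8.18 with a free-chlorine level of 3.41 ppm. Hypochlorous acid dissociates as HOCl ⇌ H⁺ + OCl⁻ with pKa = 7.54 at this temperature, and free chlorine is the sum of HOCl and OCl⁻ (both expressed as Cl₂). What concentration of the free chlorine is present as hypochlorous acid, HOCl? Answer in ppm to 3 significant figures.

0.636 ppm

[OCl⁻]/[HOCl] = 10^(pH − pKa) = 10^(8.18 − 7.54) = 10^0.64 = 4.365.
Fraction as HOCl = 1 / (1 + 4.365) = 0.1864.
HOCl = 0.1864 × 3.41 ppm = 0.6356 ppm.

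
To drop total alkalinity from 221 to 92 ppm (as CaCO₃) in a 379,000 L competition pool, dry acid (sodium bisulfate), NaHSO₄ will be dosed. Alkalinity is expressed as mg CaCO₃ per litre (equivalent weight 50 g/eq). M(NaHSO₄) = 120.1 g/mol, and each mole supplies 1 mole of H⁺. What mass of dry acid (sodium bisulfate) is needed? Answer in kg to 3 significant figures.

Alkalinity to neutralize: (221 − 92) = 129 mg/L as CaCO₃ × 379,000 L = 48,890 g as CaCO₃.
Equivalents of H⁺ required: 48,890 ÷ 50 g/eq = 977.8 eq = 977.8 mol NaHSO₄.
Mass of NaHSO₄: 977.8 × 120.1 = 117,400 g.

117 kg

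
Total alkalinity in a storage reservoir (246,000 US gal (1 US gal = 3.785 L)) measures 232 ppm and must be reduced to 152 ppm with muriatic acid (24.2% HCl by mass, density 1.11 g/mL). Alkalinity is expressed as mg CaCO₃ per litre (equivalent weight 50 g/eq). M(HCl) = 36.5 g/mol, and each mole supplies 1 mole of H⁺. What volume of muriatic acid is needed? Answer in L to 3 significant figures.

Volume: 246,000 US gal × 3.785 L/gal = 931,110 L.
Alkalinity to neutralize: (232 − 152) = 80 mg/L as CaCO₃ × 931,110 L = 74,490 g as CaCO₃.
Equivalents of H⁺ required: 74,490 ÷ 50 g/eq = 1490 eq = 1490 mol HCl.
Mass of HCl: 1490 × 36.5 = 54,380 g.
Mass of 24.2% solution: 54,380 / 0.242 = 224,700 g.
Volume: 224,700 g ÷ 1.11 g/mL = 202,400 mL.

202 L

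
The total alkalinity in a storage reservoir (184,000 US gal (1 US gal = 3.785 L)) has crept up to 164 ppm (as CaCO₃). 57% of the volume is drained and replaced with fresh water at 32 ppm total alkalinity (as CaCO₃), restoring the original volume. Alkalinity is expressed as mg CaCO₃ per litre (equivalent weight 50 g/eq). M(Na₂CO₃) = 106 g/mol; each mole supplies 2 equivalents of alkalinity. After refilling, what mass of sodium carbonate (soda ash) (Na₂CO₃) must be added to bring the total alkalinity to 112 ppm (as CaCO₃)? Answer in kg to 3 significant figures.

Volume: 184,000 US gal × 3.785 L/gal = 696,440 L.
After draining 57% and refilling: 164 × 0.43 + 32 × 0.57 = 88.76 ppm.
Deficit to target: 112 − 88.76 = 23.24 mg/L.
As CaCO₃: 23.24 mg/L × 696,440 L = 16,190 g; ÷ 50 g/eq ÷ 2 = 161.9 mol Na₂CO₃.
Mass: 161.9 × 106 = 17,160 g.

17.2 kg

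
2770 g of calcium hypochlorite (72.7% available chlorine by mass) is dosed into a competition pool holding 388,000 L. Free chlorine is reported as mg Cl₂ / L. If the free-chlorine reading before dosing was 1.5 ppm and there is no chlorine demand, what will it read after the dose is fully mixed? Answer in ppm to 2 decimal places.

6.69 ppm

Available chlorine delivered: 2770 g × 0.727 = 2014 g as Cl₂.
Concentration rise: 2014 g / 388,000 L = 5.19 mg/L = 5.19 ppm.
Final FC: 1.5 + 5.19 = 6.69 ppm.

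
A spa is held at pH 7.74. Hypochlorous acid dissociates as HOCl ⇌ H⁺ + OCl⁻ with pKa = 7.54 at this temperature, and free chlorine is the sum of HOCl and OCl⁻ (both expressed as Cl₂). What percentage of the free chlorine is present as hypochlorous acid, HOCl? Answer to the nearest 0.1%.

38.7%

[OCl⁻]/[HOCl] = 10^(pH − pKa) = 10^(7.74 − 7.54) = 10^0.20 = 1.585.
Fraction as HOCl = 1 / (1 + 1.585) = 0.3869.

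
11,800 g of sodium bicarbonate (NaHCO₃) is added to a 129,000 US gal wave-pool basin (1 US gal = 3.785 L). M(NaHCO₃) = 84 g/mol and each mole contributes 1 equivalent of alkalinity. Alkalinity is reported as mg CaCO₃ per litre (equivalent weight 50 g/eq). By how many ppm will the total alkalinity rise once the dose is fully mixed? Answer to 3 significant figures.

14.4 ppm

Volume: 129,000 US gal × 3.785 L/gal = 488,265 L.
Moles of NaHCO₃: 11,800 g ÷ 84 g/mol = 140.5 mol → 140.5 eq of alkalinity.
As CaCO₃: 140.5 eq × 50 g/eq = 7024 g.
Rise: 7024 g / 488,265 L × 1000 = 14.39 mg/L.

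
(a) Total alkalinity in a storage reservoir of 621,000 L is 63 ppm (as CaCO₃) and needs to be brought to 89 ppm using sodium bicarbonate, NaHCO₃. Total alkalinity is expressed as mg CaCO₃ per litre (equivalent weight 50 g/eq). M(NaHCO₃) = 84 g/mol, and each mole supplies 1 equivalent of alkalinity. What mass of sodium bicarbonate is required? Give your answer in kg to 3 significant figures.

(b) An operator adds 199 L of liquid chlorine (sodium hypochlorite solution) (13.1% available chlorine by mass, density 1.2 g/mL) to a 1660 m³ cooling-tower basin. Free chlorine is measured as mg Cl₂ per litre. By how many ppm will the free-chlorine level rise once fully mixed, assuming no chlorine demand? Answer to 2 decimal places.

(a) 27.1 kg; (b) 18.85 ppm

(a) Alkalinity to add: (89 − 63) = 26 mg/L as CaCO₃ × 621,000 L = 16,150 g as CaCO₃.
(a) Equivalents: 16,150 g ÷ 50 g/eq = 322.9 eq.
(a) NaHCO₃ supplies 1 eq per mole → 322.9 mol.
(a) Mass: 322.9 mol × 84 g/mol = 27,130 g.

(b) Volume: 1660 m³ = 1,660,000 L.
(b) Mass of solution: 199 L × 1000 mL/L × 1.2 g/mL = 238,800 g.
(b) Available chlorine delivered: 238,800 g × 0.131 = 31,280 g as Cl₂.
(b) Concentration rise: 31,280 g / 1,660,000 L = 18.85 mg/L = 18.85 ppm.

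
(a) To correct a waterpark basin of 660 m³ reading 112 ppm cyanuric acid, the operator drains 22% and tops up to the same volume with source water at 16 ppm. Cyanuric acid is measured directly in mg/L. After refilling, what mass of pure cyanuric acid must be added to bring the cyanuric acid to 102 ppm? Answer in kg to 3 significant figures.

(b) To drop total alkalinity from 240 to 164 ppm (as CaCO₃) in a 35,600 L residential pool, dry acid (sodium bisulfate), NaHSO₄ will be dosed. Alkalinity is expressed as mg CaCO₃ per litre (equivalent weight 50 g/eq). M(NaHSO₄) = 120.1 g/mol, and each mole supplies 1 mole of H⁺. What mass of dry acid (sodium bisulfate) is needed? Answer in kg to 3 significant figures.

(a) 7.34 kg; (b) 6.50 kg

(a) Volume: 660 m³ = 660,000 L.
(a) After draining 22% and refilling: 112 × 0.78 + 16 × 0.22 = 90.88 ppm.
(a) Deficit to target: 102 − 90.88 = 11.12 mg/L.
(a) Mass: 11.12 mg/L × 660,000 L = 7339 g cyanuric acid.

(b) Alkalinity to neutralize: (240 − 164) = 76 mg/L as CaCO₃ × 35,600 L = 2706 g as CaCO₃.
(b) Equivalents of H⁺ required: 2706 ÷ 50 g/eq = 54.11 eq = 54.11 mol NaHSO₄.
(b) Mass of NaHSO₄: 54.11 × 120.1 = 6499 g.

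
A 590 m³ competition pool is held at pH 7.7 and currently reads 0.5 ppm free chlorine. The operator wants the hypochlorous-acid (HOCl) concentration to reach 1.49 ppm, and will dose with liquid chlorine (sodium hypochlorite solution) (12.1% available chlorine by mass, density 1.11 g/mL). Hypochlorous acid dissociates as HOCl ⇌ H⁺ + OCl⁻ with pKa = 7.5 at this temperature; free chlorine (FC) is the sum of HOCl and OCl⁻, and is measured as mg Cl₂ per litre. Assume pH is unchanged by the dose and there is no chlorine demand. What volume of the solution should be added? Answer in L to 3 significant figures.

Volume: 590 m³ = 590,000 L.
[OCl⁻]/[HOCl] = 10^(pH − pKa) = 10^(7.7 − 7.5) = 1.585; fraction as HOCl = 1/(1 + 1.585) = 0.3869.
Free chlorine required for 1.49 ppm HOCl: 1.49 / 0.3869 = 3.851 ppm.
FC to add: 3.851 − 0.5 = 3.351 mg/L as Cl₂.
Cl₂ equivalent: 3.351 mg/L × 590,000 L = 1977 g.
Product at 12.1% available Cl: 1977 / 0.121 = 16,340 g.
Volume: 16,340 g ÷ 1.11 g/mL = 14,720 mL.

14.7 L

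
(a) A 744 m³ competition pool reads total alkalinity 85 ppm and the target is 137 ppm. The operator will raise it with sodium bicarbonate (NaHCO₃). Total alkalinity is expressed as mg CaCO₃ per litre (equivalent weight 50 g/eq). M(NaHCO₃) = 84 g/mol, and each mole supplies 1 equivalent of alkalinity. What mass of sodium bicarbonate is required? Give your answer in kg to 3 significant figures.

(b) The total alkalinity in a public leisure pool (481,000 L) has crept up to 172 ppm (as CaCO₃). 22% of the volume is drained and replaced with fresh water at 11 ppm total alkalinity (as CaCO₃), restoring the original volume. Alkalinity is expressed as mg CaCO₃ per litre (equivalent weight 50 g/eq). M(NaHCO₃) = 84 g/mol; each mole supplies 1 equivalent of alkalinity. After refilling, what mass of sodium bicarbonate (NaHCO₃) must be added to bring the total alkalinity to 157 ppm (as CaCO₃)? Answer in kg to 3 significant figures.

(a) 65.0 kg; (b) 16.5 kg

(a) Volume: 744 m³ = 744,000 L.
(a) Alkalinity to add: (137 − 85) = 52 mg/L as CaCO₃ × 744,000 L = 38,690 g as CaCO₃.
(a) Equivalents: 38,690 g ÷ 50 g/eq = 773.8 eq.
(a) NaHCO₃ supplies 1 eq per mole → 773.8 mol.
(a) Mass: 773.8 mol × 84 g/mol = 65,000 g.

(b) After draining 22% and refilling: 172 × 0.78 + 11 × 0.22 = 136.58 ppm.
(b) Deficit to target: 157 − 136.58 = 20.42 mg/L.
(b) As CaCO₃: 20.42 mg/L × 481,000 L = 9822 g; ÷ 50 g/eq ÷ 1 = 196.4 mol NaHCO₃.
(b) Mass: 196.4 × 84 = 16,500 g.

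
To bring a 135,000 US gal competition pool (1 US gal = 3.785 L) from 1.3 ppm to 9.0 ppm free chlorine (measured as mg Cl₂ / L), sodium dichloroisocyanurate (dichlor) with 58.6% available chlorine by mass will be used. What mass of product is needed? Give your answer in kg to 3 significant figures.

Volume: 135,000 US gal × 3.785 L/gal = 510,975 L.
Chlorine deficit: 9.0 − 1.3 = 7.7 ppm = 7.7 mg/L as Cl₂.
Cl₂ equivalent needed: 7.7 mg/L × 510,975 L = 3,935,000 mg = 3935 g.
Product at 58.6% available chlorine: 3935 / 0.586 = 6714 g.

6.71 kg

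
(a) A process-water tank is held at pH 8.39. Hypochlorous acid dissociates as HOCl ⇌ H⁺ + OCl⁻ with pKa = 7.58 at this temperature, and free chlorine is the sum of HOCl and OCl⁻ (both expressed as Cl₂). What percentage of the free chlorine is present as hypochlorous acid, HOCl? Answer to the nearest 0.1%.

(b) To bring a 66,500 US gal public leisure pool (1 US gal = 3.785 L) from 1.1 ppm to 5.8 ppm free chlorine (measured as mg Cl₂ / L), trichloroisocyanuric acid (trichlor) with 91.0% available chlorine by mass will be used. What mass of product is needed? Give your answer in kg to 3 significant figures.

(a) 13.4%; (b) 1.30 kg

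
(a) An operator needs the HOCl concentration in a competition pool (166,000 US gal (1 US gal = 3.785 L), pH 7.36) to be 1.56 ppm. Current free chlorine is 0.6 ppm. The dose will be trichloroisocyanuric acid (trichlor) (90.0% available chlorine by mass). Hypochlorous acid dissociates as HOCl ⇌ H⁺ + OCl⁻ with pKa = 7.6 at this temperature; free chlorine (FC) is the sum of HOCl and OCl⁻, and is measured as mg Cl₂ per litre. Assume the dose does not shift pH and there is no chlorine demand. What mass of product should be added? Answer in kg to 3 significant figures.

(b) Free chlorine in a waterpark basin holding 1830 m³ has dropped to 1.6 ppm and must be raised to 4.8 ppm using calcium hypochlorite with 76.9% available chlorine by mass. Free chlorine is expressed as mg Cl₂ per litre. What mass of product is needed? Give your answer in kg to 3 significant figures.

(a) 1.30 kg; (b) 7.62 kg

(a) Volume: 166,000 US gal × 3.785 L/gal = 628,310 L.
(a) [OCl⁻]/[HOCl] = 10^(pH − pKa) = 10^(7.36 − 7.6) = 0.5754; fraction as HOCl = 1/(1 + 0.5754) = 0.6347.
(a) Free chlorine required for 1.56 ppm HOCl: 1.56 / 0.6347 = 2.458 ppm.
(a) FC to add: 2.458 − 0.6 = 1.858 mg/L as Cl₂.
(a) Cl₂ equivalent: 1.858 mg/L × 628,310 L = 1167 g.
(a) Product at 90.0% available Cl: 1167 / 0.9 = 1297 g.

(b) Volume: 1830 m³ = 1,830,000 L.
(b) Chlorine deficit: 4.8 − 1.6 = 3.2 ppm = 3.2 mg/L as Cl₂.
(b) Cl₂ equivalent needed: 3.2 mg/L × 1,830,000 L = 5,856,000 mg = 5856 g.
(b) Product at 76.9% available chlorine: 5856 / 0.769 = 7615 g.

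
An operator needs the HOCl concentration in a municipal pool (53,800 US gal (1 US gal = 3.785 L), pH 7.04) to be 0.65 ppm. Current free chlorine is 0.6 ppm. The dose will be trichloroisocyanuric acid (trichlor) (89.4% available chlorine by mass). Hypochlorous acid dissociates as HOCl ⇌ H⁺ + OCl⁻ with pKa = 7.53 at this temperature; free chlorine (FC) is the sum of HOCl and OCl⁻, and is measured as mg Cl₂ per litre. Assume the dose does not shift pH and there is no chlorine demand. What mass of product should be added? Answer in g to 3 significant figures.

59.3 g

Volume: 53,800 US gal × 3.785 L/gal = 203,633 L.
[OCl⁻]/[HOCl] = 10^(pH − pKa) = 10^(7.04 − 7.53) = 0.3236; fraction as HOCl = 1/(1 + 0.3236) = 0.7555.
Free chlorine required for 0.65 ppm HOCl: 0.65 / 0.7555 = 0.8603 ppm.
FC to add: 0.8603 − 0.6 = 0.2603 mg/L as Cl₂.
Cl₂ equivalent: 0.2603 mg/L × 203,633 L = 53.01 g.
Product at 89.4% available Cl: 53.01 / 0.894 = 59.3 g.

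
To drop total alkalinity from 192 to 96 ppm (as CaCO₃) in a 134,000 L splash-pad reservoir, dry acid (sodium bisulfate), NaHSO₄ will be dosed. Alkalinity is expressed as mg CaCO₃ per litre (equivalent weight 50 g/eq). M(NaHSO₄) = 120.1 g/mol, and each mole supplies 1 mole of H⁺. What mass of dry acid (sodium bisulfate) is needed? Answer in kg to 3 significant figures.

30.9 kg

Alkalinity to neutralize: (192 − 96) = 96 mg/L as CaCO₃ × 134,000 L = 12,860 g as CaCO₃.
Equivalents of H⁺ required: 12,860 ÷ 50 g/eq = 257.3 eq = 257.3 mol NaHSO₄.
Mass of NaHSO₄: 257.3 × 120.1 = 30,900 g.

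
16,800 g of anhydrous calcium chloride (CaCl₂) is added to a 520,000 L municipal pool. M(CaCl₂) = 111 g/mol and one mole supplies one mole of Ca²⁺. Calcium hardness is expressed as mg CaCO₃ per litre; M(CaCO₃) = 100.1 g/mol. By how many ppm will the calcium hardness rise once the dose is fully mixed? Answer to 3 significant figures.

29.1 ppm

Moles of Ca²⁺: 16,800 g ÷ 111 g/mol = 151.4 mol.
As CaCO₃: 151.4 mol × 100.1 g/mol = 15,150 g.
Rise: 15,150 g / 520,000 L × 1000 = 29.14 mg/L.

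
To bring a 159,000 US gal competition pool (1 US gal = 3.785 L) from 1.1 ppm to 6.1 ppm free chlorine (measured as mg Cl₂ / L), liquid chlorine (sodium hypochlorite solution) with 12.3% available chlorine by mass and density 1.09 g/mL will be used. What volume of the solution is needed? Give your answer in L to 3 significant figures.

Volume: 159,000 US gal × 3.785 L/gal = 601,815 L.
Chlorine deficit: 6.1 − 1.1 = 5 ppm = 5 mg/L as Cl₂.
Cl₂ equivalent needed: 5 mg/L × 601,815 L = 3,009,000 mg = 3009 g.
Product at 12.3% available chlorine: 3009 / 0.123 = 24,460 g.
Volume at density 1.09 g/mL: 24,460 g ÷ 1.09 g/mL = 22,440 mL.

22.4 L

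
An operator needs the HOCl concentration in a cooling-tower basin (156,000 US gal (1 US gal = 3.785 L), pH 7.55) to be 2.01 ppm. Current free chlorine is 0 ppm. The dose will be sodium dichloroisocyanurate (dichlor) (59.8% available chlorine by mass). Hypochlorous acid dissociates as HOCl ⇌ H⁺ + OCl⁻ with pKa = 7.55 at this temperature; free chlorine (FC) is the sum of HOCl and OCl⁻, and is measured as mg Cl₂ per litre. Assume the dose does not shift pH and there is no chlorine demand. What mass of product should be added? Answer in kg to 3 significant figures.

3.97 kg

Volume: 156,000 US gal × 3.785 L/gal = 590,460 L.
[OCl⁻]/[HOCl] = 10^(pH − pKa) = 10^(7.55 − 7.55) = 1; fraction as HOCl = 1/(1 + 1) = 0.5.
Free chlorine required for 2.01 ppm HOCl: 2.01 / 0.5 = 4.02 ppm.
FC to add: 4.02 − 0 = 4.02 mg/L as Cl₂.
Cl₂ equivalent: 4.02 mg/L × 590,460 L = 2374 g.
Product at 59.8% available Cl: 2374 / 0.598 = 3969 g.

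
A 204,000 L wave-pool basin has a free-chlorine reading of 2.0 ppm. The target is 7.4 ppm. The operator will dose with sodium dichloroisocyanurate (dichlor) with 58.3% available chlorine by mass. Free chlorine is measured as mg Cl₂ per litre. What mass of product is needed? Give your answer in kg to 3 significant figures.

1.89 kg

Chlorine deficit: 7.4 − 2.0 = 5.4 ppm = 5.4 mg/L as Cl₂.
Cl₂ equivalent needed: 5.4 mg/L × 204,000 L = 1,102,000 mg = 1102 g.
Product at 58.3% available chlorine: 1102 / 0.583 = 1890 g.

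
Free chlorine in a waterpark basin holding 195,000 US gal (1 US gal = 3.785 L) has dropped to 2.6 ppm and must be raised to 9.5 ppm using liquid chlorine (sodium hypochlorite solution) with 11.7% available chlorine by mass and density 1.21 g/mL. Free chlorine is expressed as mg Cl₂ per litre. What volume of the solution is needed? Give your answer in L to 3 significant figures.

36.0 L

Volume: 195,000 US gal × 3.785 L/gal = 738,075 L.
Chlorine deficit: 9.5 − 2.6 = 6.9 ppm = 6.9 mg/L as Cl₂.
Cl₂ equivalent needed: 6.9 mg/L × 738,075 L = 5,093,000 mg = 5093 g.
Product at 11.7% available chlorine: 5093 / 0.117 = 43,530 g.
Volume at density 1.21 g/mL: 43,530 g ÷ 1.21 g/mL = 35,970 mL.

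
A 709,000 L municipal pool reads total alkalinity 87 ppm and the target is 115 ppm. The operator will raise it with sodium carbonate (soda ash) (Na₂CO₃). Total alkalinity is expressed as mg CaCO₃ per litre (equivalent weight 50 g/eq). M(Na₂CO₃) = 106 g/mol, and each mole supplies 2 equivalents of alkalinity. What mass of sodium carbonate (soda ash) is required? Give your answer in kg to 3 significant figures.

21.0 kg

Alkalinity to add: (115 − 87) = 28 mg/L as CaCO₃ × 709,000 L = 19,850 g as CaCO₃.
Equivalents: 19,850 g ÷ 50 g/eq = 397 eq.
Each mole of Na₂CO₃ supplies 2 eq, so 397 / 2 = 198.5 mol.
Mass: 198.5 mol × 106 g/mol = 21,040 g.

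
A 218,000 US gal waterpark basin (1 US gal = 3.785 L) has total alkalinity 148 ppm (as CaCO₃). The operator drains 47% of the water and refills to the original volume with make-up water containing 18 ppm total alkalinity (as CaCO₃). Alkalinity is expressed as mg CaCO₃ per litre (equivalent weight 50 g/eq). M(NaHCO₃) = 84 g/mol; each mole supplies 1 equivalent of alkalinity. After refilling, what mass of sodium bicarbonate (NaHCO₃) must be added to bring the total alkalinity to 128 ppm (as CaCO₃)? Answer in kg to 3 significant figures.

57.0 kg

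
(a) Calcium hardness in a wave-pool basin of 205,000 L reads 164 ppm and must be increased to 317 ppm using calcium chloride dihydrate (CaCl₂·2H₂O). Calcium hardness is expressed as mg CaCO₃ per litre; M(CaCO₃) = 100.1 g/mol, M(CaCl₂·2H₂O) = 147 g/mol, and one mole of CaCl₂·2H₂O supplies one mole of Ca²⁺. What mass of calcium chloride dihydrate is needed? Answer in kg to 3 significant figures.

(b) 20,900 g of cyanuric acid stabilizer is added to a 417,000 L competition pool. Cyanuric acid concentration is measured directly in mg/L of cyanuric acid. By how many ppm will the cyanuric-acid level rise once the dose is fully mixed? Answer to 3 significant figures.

(a) Hardness to add: (317 − 164) = 153 mg/L as CaCO₃ × 205,000 L = 31,360 g as CaCO₃.
(a) Moles of Ca²⁺ (1 mol Ca²⁺ ≡ 1 mol CaCO₃): 31,360 / 100.1 g/mol = 313.3 mol.
(a) Mass of CaCl₂·2H₂O: 313.3 × 147 = 46,060 g.

(b) Rise: 20,900 g / 417,000 L × 1000 = 50.12 mg/L.

(a) 46.1 kg; (b) 50.1 ppm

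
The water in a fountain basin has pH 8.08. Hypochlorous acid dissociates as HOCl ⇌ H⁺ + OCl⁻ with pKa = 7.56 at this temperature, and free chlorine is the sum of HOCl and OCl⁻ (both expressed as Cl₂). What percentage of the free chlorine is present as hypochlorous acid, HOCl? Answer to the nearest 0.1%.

23.2%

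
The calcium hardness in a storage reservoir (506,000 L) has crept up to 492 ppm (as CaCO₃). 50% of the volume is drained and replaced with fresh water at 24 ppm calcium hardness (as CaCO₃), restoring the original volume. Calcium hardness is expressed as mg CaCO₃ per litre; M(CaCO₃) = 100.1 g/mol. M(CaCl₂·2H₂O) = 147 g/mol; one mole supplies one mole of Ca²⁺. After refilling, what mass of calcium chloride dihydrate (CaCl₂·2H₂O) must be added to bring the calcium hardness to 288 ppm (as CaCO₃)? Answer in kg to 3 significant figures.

After draining 50% and refilling: 492 × 0.50 + 24 × 0.50 = 258 ppm.
Deficit to target: 288 − 258 = 30 mg/L.
As CaCO₃: 30 mg/L × 506,000 L = 15,180 g; ÷ 100.1 = 151.6 mol Ca²⁺.
Mass: 151.6 × 147 = 22,290 g.

22.3 kg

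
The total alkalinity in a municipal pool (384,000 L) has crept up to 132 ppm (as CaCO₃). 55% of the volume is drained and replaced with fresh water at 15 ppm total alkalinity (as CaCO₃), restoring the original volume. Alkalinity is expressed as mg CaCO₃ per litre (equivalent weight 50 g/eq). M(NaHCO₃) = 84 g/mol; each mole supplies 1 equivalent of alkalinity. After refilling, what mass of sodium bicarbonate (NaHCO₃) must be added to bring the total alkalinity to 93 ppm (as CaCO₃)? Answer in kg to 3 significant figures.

After draining 55% and refilling: 132 × 0.45 + 15 × 0.55 = 67.65 ppm.
Deficit to target: 93 − 67.65 = 25.35 mg/L.
As CaCO₃: 25.35 mg/L × 384,000 L = 9734 g; ÷ 50 g/eq ÷ 1 = 194.7 mol NaHCO₃.
Mass: 194.7 × 84 = 16,350 g.

16.4 kg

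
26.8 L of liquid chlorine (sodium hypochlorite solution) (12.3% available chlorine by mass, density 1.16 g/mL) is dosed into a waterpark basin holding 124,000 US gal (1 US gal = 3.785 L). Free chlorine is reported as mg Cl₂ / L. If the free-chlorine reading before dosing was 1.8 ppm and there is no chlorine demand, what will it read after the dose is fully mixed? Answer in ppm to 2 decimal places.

9.95 ppm

Volume: 124,000 US gal × 3.785 L/gal = 469,340 L.
Mass of solution: 26.8 L × 1000 mL/L × 1.16 g/mL = 31,090 g.
Available chlorine delivered: 31,090 g × 0.123 = 3824 g as Cl₂.
Concentration rise: 3824 g / 469,340 L = 8.147 mg/L = 8.15 ppm.
Final FC: 1.8 + 8.15 = 9.95 ppm.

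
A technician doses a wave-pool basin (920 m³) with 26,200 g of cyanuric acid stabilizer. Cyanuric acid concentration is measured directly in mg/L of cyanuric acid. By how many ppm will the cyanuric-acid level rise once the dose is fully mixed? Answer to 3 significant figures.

28.5 ppm

Volume: 920 m³ = 920,000 L.
Rise: 26,200 g / 920,000 L × 1000 = 28.48 mg/L.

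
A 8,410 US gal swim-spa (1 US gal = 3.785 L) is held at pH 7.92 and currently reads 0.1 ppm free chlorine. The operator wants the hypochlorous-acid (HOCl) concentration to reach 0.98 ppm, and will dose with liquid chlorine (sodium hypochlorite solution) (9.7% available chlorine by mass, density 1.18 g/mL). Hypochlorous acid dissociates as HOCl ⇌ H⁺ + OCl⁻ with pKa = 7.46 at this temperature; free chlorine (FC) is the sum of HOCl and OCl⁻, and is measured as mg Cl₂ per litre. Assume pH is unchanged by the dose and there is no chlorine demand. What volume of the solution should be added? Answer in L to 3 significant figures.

1.03 L

Volume: 8,410 US gal × 3.785 L/gal = 31,832 L.
[OCl⁻]/[HOCl] = 10^(pH − pKa) = 10^(7.92 − 7.46) = 2.884; fraction as HOCl = 1/(1 + 2.884) = 0.2575.
Free chlorine required for 0.98 ppm HOCl: 0.98 / 0.2575 = 3.806 ppm.
FC to add: 3.806 − 0.1 = 3.706 mg/L as Cl₂.
Cl₂ equivalent: 3.706 mg/L × 31,832 L = 118 g.
Product at 9.7% available Cl: 118 / 0.097 = 1216 g.
Volume: 1216 g ÷ 1.18 g/mL = 1031 mL.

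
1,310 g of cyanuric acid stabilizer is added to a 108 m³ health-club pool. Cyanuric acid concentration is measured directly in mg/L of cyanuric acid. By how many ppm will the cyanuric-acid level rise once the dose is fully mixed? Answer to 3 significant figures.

12.1 ppm

Volume: 108 m³ = 108,000 L.
Rise: 1,310 g / 108,000 L × 1000 = 12.13 mg/L.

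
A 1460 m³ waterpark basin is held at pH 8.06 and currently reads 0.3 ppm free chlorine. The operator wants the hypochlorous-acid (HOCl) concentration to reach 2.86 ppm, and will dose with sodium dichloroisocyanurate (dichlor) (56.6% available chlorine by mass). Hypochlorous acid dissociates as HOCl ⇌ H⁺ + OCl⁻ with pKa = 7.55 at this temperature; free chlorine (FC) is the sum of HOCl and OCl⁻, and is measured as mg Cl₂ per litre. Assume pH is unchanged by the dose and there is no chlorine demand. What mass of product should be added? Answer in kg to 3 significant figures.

Volume: 1460 m³ = 1,460,000 L.
[OCl⁻]/[HOCl] = 10^(pH − pKa) = 10^(8.06 − 7.55) = 3.236; fraction as HOCl = 1/(1 + 3.236) = 0.2361.
Free chlorine required for 2.86 ppm HOCl: 2.86 / 0.2361 = 12.11 ppm.
FC to add: 12.11 − 0.3 = 11.81 mg/L as Cl₂.
Cl₂ equivalent: 11.81 mg/L × 1,460,000 L = 17,250 g.
Product at 56.6% available Cl: 17,250 / 0.566 = 30,480 g.

30.5 kg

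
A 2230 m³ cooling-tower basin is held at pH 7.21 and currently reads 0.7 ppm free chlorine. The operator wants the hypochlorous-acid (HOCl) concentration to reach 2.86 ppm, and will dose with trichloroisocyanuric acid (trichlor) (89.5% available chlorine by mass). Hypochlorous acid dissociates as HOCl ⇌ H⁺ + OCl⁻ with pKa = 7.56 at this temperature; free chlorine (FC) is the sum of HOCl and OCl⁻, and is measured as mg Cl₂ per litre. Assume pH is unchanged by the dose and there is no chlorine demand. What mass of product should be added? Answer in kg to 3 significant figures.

Volume: 2230 m³ = 2,230,000 L.
[OCl⁻]/[HOCl] = 10^(pH − pKa) = 10^(7.21 − 7.56) = 0.4467; fraction as HOCl = 1/(1 + 0.4467) = 0.6912.
Free chlorine required for 2.86 ppm HOCl: 2.86 / 0.6912 = 4.138 ppm.
FC to add: 4.138 − 0.7 = 3.438 mg/L as Cl₂.
Cl₂ equivalent: 3.438 mg/L × 2,230,000 L = 7666 g.
Product at 89.5% available Cl: 7666 / 0.895 = 8565 g.

8.56 kg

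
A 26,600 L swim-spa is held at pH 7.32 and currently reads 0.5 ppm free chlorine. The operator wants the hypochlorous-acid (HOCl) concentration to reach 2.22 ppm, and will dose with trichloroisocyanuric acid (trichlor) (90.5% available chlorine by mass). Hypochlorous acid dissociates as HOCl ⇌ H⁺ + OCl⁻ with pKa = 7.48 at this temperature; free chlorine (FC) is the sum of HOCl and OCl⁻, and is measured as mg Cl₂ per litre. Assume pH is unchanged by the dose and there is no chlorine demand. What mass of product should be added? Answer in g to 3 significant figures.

95.7 g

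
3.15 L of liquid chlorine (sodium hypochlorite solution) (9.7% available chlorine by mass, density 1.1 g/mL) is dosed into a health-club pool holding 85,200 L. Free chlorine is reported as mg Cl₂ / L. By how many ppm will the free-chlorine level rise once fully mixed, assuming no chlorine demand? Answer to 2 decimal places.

3.94 ppm

Mass of solution: 3.15 L × 1000 mL/L × 1.1 g/mL = 3465 g.
Available chlorine delivered: 3465 g × 0.097 = 336.1 g as Cl₂.
Concentration rise: 336.1 g / 85,200 L = 3.945 mg/L = 3.94 ppm.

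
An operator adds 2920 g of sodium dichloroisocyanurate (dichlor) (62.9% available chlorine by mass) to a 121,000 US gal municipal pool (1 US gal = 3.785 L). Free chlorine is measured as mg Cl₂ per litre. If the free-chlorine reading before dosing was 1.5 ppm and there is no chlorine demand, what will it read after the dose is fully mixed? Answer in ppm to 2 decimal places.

5.51 ppm

Volume: 121,000 US gal × 3.785 L/gal = 457,985 L.
Available chlorine delivered: 2920 g × 0.629 = 1837 g as Cl₂.
Concentration rise: 1837 g / 457,985 L = 4.01 mg/L = 4.01 ppm.
Final FC: 1.5 + 4.01 = 5.51 ppm.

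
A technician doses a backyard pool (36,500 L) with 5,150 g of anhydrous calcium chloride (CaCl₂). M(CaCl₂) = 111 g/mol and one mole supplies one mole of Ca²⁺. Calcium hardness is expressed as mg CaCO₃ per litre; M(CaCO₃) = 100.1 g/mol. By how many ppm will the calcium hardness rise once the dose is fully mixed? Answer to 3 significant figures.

Moles of Ca²⁺: 5,150 g ÷ 111 g/mol = 46.4 mol.
As CaCO₃: 46.4 mol × 100.1 g/mol = 4644 g.
Rise: 4644 g / 36,500 L × 1000 = 127.2 mg/L.

127 ppm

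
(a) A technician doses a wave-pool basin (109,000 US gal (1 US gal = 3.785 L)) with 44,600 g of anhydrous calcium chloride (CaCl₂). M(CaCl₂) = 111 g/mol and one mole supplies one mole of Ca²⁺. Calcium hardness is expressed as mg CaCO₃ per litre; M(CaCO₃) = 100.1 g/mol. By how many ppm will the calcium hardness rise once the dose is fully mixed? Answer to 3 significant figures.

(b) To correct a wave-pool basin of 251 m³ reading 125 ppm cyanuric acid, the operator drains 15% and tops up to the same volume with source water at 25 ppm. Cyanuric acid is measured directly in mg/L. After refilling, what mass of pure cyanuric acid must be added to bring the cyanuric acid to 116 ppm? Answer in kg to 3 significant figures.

(a) 97.5 ppm; (b) 1.51 kg

(a) Volume: 109,000 US gal × 3.785 L/gal = 412,565 L.
(a) Moles of Ca²⁺: 44,600 g ÷ 111 g/mol = 401.8 mol.
(a) As CaCO₃: 401.8 mol × 100.1 g/mol = 40,220 g.
(a) Rise: 40,220 g / 412,565 L × 1000 = 97.49 mg/L.

(b) Volume: 251 m³ = 251,000 L.
(b) After draining 15% and refilling: 125 × 0.85 + 25 × 0.15 = 110 ppm.
(b) Deficit to target: 116 − 110 = 6 mg/L.
(b) Mass: 6 mg/L × 251,000 L = 1506 g cyanuric acid.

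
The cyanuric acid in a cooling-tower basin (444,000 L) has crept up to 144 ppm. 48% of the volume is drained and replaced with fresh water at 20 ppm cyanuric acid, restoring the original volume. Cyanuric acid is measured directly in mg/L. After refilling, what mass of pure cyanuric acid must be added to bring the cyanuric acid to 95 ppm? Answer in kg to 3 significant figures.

4.67 kg

After draining 48% and refilling: 144 × 0.52 + 20 × 0.48 = 84.48 ppm.
Deficit to target: 95 − 84.48 = 10.52 mg/L.
Mass: 10.52 mg/L × 444,000 L = 4671 g cyanuric acid.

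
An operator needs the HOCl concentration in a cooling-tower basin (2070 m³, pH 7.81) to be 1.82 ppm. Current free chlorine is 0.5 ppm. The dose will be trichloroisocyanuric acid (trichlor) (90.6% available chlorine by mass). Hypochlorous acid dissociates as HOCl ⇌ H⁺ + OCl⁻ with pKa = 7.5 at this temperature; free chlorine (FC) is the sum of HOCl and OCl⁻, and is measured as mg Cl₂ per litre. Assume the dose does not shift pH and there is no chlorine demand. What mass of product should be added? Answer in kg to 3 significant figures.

11.5 kg

Volume: 2070 m³ = 2,070,000 L.
[OCl⁻]/[HOCl] = 10^(pH − pKa) = 10^(7.81 − 7.5) = 2.042; fraction as HOCl = 1/(1 + 2.042) = 0.3288.
Free chlorine required for 1.82 ppm HOCl: 1.82 / 0.3288 = 5.536 ppm.
FC to add: 5.536 − 0.5 = 5.036 mg/L as Cl₂.
Cl₂ equivalent: 5.036 mg/L × 2,070,000 L = 10,420 g.
Product at 90.6% available Cl: 10,420 / 0.906 = 11,510 g.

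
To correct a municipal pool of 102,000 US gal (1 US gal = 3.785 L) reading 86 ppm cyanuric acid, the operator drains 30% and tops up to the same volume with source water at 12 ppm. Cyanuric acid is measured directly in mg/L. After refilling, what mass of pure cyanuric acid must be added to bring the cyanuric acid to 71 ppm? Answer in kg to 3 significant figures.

Volume: 102,000 US gal × 3.785 L/gal = 386,070 L.
After draining 30% and refilling: 86 × 0.70 + 12 × 0.30 = 63.8 ppm.
Deficit to target: 71 − 63.8 = 7.2 mg/L.
Mass: 7.2 mg/L × 386,070 L = 2780 g cyanuric acid.

2.78 kg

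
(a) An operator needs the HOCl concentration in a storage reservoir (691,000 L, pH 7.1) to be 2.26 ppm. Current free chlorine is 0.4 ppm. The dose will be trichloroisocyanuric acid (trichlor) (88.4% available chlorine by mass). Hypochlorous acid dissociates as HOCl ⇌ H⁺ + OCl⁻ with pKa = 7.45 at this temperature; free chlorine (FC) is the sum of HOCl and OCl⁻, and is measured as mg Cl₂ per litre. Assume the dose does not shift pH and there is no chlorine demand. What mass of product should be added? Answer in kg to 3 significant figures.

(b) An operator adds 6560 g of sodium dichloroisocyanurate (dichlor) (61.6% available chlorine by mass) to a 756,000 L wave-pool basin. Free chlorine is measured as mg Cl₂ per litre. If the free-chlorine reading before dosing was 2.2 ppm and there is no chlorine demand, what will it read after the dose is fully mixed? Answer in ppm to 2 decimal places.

(a) 2.24 kg; (b) 7.55 ppm

(a) [OCl⁻]/[HOCl] = 10^(pH − pKa) = 10^(7.1 − 7.45) = 0.4467; fraction as HOCl = 1/(1 + 0.4467) = 0.6912.
(a) Free chlorine required for 2.26 ppm HOCl: 2.26 / 0.6912 = 3.27 ppm.
(a) FC to add: 3.27 − 0.4 = 2.87 mg/L as Cl₂.
(a) Cl₂ equivalent: 2.87 mg/L × 691,000 L = 1983 g.
(a) Product at 88.4% available Cl: 1983 / 0.884 = 2243 g.

(b) Available chlorine delivered: 6560 g × 0.616 = 4041 g as Cl₂.
(b) Concentration rise: 4041 g / 756,000 L = 5.345 mg/L = 5.35 ppm.
(b) Final FC: 2.2 + 5.35 = 7.55 ppm.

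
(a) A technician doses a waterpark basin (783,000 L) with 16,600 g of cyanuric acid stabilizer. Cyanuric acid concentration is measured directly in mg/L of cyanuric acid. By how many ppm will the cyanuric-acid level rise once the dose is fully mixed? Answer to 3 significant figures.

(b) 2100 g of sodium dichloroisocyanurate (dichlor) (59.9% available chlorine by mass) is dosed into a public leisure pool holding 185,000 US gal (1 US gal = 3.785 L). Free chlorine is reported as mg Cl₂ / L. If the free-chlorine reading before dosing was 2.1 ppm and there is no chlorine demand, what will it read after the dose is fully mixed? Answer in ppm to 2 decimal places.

(a) Rise: 16,600 g / 783,000 L × 1000 = 21.2 mg/L.

(b) Volume: 185,000 US gal × 3.785 L/gal = 700,225 L.
(b) Available chlorine delivered: 2100 g × 0.599 = 1258 g as Cl₂.
(b) Concentration rise: 1258 g / 700,225 L = 1.796 mg/L = 1.80 ppm.
(b) Final FC: 2.1 + 1.80 = 3.90 ppm.

(a) 21.2 ppm; (b) 3.90 ppm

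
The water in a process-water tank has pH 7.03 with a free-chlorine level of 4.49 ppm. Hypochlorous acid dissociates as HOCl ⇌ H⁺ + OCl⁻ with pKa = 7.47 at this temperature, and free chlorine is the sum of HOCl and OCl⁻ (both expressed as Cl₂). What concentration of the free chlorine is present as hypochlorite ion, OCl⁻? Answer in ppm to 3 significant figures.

1.20 ppm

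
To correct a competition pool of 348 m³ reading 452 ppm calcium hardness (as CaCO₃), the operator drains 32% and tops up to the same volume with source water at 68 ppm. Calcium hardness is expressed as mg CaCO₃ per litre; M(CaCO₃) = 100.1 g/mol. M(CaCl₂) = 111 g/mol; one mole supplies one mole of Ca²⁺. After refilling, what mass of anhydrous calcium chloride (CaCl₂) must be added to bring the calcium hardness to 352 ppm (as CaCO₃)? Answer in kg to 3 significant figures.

8.83 kg

Volume: 348 m³ = 348,000 L.
After draining 32% and refilling: 452 × 0.68 + 68 × 0.32 = 329.12 ppm.
Deficit to target: 352 − 329.12 = 22.88 mg/L.
As CaCO₃: 22.88 mg/L × 348,000 L = 7962 g; ÷ 100.1 = 79.54 mol Ca²⁺.
Mass: 79.54 × 111 = 8829 g.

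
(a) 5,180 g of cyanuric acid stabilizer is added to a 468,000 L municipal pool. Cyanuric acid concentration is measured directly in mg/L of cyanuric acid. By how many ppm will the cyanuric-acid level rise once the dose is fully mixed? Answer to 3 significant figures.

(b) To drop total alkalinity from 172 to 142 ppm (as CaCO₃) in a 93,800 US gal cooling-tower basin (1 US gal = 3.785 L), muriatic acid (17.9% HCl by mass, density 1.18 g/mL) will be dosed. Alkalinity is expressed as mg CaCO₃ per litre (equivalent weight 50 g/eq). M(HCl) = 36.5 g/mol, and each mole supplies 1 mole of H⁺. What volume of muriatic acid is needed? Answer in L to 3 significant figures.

(a) 11.1 ppm; (b) 36.8 L

(a) Rise: 5,180 g / 468,000 L × 1000 = 11.07 mg/L.

(b) Volume: 93,800 US gal × 3.785 L/gal = 355,033 L.
(b) Alkalinity to neutralize: (172 − 142) = 30 mg/L as CaCO₃ × 355,033 L = 10,650 g as CaCO₃.
(b) Equivalents of H⁺ required: 10,650 ÷ 50 g/eq = 213 eq = 213 mol HCl.
(b) Mass of HCl: 213 × 36.5 = 7775 g.
(b) Mass of 17.9% solution: 7775 / 0.179 = 43,440 g.
(b) Volume: 43,440 g ÷ 1.18 g/mL = 36,810 mL.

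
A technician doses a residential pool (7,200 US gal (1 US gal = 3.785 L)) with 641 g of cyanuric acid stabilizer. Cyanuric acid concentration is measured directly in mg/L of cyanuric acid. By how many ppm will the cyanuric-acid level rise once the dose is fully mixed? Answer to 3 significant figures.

23.5 ppm

Volume: 7,200 US gal × 3.785 L/gal = 27,252 L.
Rise: 641 g / 27,252 L × 1000 = 23.52 mg/L.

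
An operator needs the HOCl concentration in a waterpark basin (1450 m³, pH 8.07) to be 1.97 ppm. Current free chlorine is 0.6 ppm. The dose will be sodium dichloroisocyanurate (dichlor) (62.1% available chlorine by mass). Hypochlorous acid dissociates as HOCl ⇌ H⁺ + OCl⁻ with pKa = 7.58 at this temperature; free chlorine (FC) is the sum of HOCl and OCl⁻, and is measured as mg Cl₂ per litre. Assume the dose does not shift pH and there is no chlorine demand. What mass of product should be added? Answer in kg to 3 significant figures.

17.4 kg

Volume: 1450 m³ = 1,450,000 L.
[OCl⁻]/[HOCl] = 10^(pH − pKa) = 10^(8.07 − 7.58) = 3.09; fraction as HOCl = 1/(1 + 3.09) = 0.2445.
Free chlorine required for 1.97 ppm HOCl: 1.97 / 0.2445 = 8.058 ppm.
FC to add: 8.058 − 0.6 = 7.458 mg/L as Cl₂.
Cl₂ equivalent: 7.458 mg/L × 1,450,000 L = 10,810 g.
Product at 62.1% available Cl: 10,810 / 0.621 = 17,410 g.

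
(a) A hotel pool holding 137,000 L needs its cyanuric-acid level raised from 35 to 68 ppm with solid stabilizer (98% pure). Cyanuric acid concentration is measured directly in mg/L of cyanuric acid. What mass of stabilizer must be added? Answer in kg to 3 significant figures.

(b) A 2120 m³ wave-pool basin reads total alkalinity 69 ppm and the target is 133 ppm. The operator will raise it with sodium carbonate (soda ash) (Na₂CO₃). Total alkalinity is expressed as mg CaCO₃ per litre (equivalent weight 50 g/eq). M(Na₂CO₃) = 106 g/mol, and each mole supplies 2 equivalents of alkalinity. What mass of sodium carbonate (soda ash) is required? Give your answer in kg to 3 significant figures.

(a) 4.61 kg; (b) 144 kg

(a) CYA to add: (68 − 35) = 33 mg/L × 137,000 L = 4521 g cyanuric acid.
(a) At 98% purity: 4521 / 0.98 = 4613 g product.

(b) Volume: 2120 m³ = 2,120,000 L.
(b) Alkalinity to add: (133 − 69) = 64 mg/L as CaCO₃ × 2,120,000 L = 135,700 g as CaCO₃.
(b) Equivalents: 135,700 g ÷ 50 g/eq = 2714 eq.
(b) Each mole of Na₂CO₃ supplies 2 eq, so 2714 / 2 = 1357 mol.
(b) Mass: 1357 mol × 106 g/mol = 143,800 g.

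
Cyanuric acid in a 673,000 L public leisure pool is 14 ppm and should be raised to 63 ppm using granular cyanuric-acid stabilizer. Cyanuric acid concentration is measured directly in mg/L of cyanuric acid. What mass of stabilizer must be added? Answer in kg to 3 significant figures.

CYA to add: (63 − 14) = 49 mg/L × 673,000 L = 32,980 g cyanuric acid.

33.0 kg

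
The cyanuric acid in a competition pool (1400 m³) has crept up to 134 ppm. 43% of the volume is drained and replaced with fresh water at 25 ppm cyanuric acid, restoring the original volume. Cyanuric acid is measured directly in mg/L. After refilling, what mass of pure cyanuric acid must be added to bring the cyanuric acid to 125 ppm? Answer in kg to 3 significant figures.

53.0 kg

Volume: 1400 m³ = 1,400,000 L.
After draining 43% and refilling: 134 × 0.57 + 25 × 0.43 = 87.13 ppm.
Deficit to target: 125 − 87.13 = 37.87 mg/L.
Mass: 37.87 mg/L × 1,400,000 L = 53,020 g cyanuric acid.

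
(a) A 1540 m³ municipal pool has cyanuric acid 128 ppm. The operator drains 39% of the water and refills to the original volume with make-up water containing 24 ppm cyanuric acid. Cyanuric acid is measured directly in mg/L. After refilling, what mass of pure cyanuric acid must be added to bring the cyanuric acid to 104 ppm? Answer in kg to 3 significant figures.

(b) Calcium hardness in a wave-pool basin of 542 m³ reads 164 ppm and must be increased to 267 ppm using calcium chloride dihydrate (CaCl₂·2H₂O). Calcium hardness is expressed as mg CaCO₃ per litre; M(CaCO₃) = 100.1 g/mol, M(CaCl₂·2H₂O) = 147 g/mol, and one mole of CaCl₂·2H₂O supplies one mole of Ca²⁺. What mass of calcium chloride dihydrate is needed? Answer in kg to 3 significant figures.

(a) 25.5 kg; (b) 82.0 kg

(a) Volume: 1540 m³ = 1,540,000 L.
(a) After draining 39% and refilling: 128 × 0.61 + 24 × 0.39 = 87.44 ppm.
(a) Deficit to target: 104 − 87.44 = 16.56 mg/L.
(a) Mass: 16.56 mg/L × 1,540,000 L = 25,500 g cyanuric acid.

(b) Volume: 542 m³ = 542,000 L.
(b) Hardness to add: (267 − 164) = 103 mg/L as CaCO₃ × 542,000 L = 55,830 g as CaCO₃.
(b) Moles of Ca²⁺ (1 mol Ca²⁺ ≡ 1 mol CaCO₃): 55,830 / 100.1 g/mol = 557.7 mol.
(b) Mass of CaCl₂·2H₂O: 557.7 × 147 = 81,980 g.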